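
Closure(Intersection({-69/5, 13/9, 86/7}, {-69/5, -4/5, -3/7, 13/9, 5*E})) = {-69/5, 13/9}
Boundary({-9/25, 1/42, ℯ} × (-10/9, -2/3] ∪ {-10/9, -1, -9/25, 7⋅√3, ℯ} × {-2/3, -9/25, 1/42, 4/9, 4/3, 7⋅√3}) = ({-9/25, 1/42, ℯ} × [-10/9, -2/3]) ∪ ({-10/9, -1, -9/25, 7⋅√3, ℯ} × {-2/3, -9/25, 1/42, 4/9, 4/3, 7⋅√3})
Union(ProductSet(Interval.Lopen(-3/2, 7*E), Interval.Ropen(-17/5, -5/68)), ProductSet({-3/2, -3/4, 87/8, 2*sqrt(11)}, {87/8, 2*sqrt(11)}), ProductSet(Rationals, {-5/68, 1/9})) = Union(ProductSet({-3/2, -3/4, 87/8, 2*sqrt(11)}, {87/8, 2*sqrt(11)}), ProductSet(Interval.Lopen(-3/2, 7*E), Interval.Ropen(-17/5, -5/68)), ProductSet(Rationals, {-5/68, 1/9}))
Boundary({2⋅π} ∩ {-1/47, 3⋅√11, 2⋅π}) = {2⋅π}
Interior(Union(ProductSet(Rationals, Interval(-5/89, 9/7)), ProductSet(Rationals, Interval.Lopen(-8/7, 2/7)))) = EmptySet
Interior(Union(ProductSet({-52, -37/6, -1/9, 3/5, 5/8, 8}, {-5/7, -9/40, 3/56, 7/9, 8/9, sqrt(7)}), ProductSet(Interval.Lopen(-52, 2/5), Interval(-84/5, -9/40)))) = ProductSet(Interval.open(-52, 2/5), Interval.open(-84/5, -9/40))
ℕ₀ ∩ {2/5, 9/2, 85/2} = ∅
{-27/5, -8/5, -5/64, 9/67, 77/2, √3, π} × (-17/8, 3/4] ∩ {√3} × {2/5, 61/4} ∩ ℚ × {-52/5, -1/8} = ∅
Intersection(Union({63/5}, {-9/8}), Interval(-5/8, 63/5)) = {63/5}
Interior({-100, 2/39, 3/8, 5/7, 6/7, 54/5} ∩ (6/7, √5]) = ∅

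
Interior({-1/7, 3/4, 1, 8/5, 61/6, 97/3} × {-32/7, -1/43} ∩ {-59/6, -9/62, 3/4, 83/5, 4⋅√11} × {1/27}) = ∅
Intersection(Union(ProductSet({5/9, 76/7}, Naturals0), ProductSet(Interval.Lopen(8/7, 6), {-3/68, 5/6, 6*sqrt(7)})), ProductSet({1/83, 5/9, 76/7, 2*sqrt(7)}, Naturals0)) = ProductSet({5/9, 76/7}, Naturals0)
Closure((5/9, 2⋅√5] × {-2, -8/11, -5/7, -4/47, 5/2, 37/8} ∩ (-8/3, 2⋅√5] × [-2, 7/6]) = [5/9, 2⋅√5] × {-2, -8/11, -5/7, -4/47}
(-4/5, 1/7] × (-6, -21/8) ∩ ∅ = ∅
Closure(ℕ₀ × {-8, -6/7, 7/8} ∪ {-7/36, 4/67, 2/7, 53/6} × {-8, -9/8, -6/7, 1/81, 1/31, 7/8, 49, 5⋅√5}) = (ℕ₀ × {-8, -6/7, 7/8}) ∪ ({-7/36, 4/67, 2/7, 53/6} × {-8, -9/8, -6/7, 1/81, 1/31, 7/8, 49, 5⋅√5})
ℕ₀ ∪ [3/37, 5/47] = ℕ₀ ∪ [3/37, 5/47]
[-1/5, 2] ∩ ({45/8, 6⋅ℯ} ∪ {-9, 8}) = ∅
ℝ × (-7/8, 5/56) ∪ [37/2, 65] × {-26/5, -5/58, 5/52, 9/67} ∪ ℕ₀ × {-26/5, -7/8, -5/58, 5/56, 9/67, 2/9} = (ℝ × (-7/8, 5/56)) ∪ (ℕ₀ × {-26/5, -7/8, -5/58, 5/56, 9/67, 2/9}) ∪ ([37/2, 65] × {-26/5, -5/58, 5/52, 9/67})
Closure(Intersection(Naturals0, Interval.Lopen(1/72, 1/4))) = EmptySet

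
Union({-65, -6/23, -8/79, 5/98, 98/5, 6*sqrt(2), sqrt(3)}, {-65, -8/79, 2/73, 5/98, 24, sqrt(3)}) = {-65, -6/23, -8/79, 2/73, 5/98, 98/5, 24, 6*sqrt(2), sqrt(3)}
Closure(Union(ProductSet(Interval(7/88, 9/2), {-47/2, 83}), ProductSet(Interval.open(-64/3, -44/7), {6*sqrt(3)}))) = Union(ProductSet(Interval(-64/3, -44/7), {6*sqrt(3)}), ProductSet(Interval(7/88, 9/2), {-47/2, 83}))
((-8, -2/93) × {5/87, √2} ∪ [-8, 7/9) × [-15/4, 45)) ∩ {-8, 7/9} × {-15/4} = {-8} × {-15/4}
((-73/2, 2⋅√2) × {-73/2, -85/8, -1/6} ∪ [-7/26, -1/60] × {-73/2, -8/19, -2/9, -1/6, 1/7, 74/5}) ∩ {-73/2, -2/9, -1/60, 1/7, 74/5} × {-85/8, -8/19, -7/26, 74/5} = ({-2/9, -1/60} × {-8/19, 74/5}) ∪ ({-2/9, -1/60, 1/7} × {-85/8})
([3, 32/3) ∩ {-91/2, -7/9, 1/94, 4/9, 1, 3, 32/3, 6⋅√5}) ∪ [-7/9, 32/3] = [-7/9, 32/3]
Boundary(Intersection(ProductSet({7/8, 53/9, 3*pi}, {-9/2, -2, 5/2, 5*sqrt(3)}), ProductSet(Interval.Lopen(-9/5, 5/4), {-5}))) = EmptySet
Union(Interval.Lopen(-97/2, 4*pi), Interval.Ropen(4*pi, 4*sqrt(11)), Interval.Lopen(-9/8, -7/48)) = Interval.open(-97/2, 4*sqrt(11))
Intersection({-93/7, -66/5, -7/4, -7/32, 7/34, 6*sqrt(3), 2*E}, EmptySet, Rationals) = EmptySet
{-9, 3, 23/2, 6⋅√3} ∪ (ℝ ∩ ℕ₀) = {-9, 23/2, 6⋅√3} ∪ ℕ₀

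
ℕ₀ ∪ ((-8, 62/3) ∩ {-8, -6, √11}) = {-6, √11} ∪ ℕ₀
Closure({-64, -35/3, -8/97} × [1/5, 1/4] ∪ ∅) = {-64, -35/3, -8/97} × [1/5, 1/4]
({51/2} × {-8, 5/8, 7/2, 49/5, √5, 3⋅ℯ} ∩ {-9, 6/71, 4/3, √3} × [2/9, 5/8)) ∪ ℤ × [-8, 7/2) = ℤ × [-8, 7/2)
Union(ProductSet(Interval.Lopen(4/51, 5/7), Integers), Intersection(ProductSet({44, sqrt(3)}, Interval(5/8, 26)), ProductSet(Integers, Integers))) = Union(ProductSet({44}, Range(1, 27, 1)), ProductSet(Interval.Lopen(4/51, 5/7), Integers))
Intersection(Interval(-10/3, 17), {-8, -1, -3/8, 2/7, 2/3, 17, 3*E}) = {-1, -3/8, 2/7, 2/3, 17, 3*E}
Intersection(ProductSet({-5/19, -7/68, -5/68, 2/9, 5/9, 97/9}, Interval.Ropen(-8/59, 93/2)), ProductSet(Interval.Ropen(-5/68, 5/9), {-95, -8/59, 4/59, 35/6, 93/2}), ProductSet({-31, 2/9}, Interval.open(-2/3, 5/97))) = ProductSet({2/9}, {-8/59})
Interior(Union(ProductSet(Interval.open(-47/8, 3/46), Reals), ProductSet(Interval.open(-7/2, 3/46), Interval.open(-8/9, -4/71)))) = ProductSet(Interval.open(-47/8, 3/46), Reals)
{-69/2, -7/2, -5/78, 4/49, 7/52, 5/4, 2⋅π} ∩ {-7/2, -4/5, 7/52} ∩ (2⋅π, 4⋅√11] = ∅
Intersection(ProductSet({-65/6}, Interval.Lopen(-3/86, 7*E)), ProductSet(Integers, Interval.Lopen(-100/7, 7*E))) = EmptySet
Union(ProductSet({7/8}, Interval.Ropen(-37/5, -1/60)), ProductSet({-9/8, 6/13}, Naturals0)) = Union(ProductSet({7/8}, Interval.Ropen(-37/5, -1/60)), ProductSet({-9/8, 6/13}, Naturals0))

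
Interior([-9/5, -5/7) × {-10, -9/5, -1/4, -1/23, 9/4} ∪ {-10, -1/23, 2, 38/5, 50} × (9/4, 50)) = ∅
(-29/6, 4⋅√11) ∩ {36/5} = {36/5}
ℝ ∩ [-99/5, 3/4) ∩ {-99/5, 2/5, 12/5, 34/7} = {-99/5, 2/5}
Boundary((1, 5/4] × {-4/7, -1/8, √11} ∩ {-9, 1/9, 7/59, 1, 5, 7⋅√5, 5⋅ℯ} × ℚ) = ∅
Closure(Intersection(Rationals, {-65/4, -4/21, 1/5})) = {-65/4, -4/21, 1/5}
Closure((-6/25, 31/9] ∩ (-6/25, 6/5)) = [-6/25, 6/5]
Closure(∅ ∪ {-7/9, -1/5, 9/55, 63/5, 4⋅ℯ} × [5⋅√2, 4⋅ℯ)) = {-7/9, -1/5, 9/55, 63/5, 4⋅ℯ} × [5⋅√2, 4⋅ℯ]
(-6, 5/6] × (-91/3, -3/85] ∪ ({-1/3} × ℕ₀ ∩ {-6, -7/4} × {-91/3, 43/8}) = (-6, 5/6] × (-91/3, -3/85]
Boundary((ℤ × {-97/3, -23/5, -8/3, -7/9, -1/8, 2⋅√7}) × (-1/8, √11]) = (ℤ × {-97/3, -23/5, -8/3, -7/9, -1/8, 2⋅√7}) × [-1/8, √11]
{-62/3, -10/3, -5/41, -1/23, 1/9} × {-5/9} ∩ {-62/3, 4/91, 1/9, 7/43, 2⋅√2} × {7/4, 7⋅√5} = ∅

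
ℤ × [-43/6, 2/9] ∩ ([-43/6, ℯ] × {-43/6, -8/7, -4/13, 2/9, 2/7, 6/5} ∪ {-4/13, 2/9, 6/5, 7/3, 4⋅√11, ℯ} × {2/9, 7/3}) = {-7, -6, …, 2} × {-43/6, -8/7, -4/13, 2/9}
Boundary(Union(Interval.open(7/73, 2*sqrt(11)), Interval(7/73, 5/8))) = {7/73, 2*sqrt(11)}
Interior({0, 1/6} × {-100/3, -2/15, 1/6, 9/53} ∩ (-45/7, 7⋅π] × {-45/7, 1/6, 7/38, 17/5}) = ∅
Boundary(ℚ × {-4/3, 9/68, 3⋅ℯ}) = ℝ × {-4/3, 9/68, 3⋅ℯ}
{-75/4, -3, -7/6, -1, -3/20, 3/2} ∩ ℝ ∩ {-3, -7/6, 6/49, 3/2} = {-3, -7/6, 3/2}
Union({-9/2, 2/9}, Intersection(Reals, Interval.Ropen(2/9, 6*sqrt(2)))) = Union({-9/2}, Interval.Ropen(2/9, 6*sqrt(2)))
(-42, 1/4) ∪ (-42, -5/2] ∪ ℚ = ℚ ∪ [-42, 1/4]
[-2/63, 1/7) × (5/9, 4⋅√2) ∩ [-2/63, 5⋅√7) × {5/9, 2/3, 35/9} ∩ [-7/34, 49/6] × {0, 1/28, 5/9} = ∅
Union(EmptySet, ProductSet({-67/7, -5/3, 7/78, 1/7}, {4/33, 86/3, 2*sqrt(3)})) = ProductSet({-67/7, -5/3, 7/78, 1/7}, {4/33, 86/3, 2*sqrt(3)})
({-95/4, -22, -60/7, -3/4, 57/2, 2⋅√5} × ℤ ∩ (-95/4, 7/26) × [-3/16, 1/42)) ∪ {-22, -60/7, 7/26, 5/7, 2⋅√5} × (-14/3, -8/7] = ({-22, -60/7, -3/4} × {0}) ∪ ({-22, -60/7, 7/26, 5/7, 2⋅√5} × (-14/3, -8/7])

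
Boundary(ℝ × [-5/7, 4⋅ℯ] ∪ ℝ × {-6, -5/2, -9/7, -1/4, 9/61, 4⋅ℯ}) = ℝ × {-6, -5/2, -9/7, -5/7, 4⋅ℯ}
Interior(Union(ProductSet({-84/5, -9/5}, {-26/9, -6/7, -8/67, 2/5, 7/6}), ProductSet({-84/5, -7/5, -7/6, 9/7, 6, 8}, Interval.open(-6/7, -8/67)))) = EmptySet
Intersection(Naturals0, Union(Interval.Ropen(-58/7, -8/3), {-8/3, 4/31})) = EmptySet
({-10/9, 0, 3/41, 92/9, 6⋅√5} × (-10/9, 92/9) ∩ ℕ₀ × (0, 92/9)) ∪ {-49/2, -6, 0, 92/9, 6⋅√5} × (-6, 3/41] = ({0} × (0, 92/9)) ∪ ({-49/2, -6, 0, 92/9, 6⋅√5} × (-6, 3/41])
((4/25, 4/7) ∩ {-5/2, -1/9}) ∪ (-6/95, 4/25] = (-6/95, 4/25]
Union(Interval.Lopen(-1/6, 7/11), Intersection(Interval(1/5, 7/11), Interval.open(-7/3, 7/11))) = Interval.Lopen(-1/6, 7/11)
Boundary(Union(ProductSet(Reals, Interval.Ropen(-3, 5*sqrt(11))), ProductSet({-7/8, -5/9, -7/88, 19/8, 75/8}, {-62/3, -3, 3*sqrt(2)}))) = Union(ProductSet({-7/8, -5/9, -7/88, 19/8, 75/8}, {-62/3, -3}), ProductSet(Reals, {-3, 5*sqrt(11)}))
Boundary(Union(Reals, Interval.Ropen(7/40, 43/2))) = EmptySet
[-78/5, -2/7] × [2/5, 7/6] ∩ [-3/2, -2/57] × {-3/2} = ∅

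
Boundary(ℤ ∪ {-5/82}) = ℤ ∪ {-5/82}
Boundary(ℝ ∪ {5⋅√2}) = ∅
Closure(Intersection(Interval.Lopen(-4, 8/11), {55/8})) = EmptySet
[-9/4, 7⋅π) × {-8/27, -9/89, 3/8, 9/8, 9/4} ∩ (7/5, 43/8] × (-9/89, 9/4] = (7/5, 43/8] × {3/8, 9/8, 9/4}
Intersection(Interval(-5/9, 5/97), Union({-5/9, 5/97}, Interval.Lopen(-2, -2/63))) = Union({5/97}, Interval(-5/9, -2/63))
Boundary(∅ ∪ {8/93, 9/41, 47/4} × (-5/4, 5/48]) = {8/93, 9/41, 47/4} × [-5/4, 5/48]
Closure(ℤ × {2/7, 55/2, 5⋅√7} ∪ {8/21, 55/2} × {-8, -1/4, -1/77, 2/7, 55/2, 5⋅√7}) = (ℤ × {2/7, 55/2, 5⋅√7}) ∪ ({8/21, 55/2} × {-8, -1/4, -1/77, 2/7, 55/2, 5⋅√7})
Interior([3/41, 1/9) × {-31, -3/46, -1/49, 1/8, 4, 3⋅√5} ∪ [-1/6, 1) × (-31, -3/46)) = (-1/6, 1) × (-31, -3/46)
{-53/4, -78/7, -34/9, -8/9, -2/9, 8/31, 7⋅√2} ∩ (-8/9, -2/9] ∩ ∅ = ∅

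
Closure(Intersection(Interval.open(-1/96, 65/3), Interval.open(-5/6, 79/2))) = Interval(-1/96, 65/3)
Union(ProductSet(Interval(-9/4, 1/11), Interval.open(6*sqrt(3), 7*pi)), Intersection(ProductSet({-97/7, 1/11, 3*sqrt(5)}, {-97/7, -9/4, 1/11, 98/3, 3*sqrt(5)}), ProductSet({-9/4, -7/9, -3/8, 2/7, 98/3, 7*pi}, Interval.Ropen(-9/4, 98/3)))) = ProductSet(Interval(-9/4, 1/11), Interval.open(6*sqrt(3), 7*pi))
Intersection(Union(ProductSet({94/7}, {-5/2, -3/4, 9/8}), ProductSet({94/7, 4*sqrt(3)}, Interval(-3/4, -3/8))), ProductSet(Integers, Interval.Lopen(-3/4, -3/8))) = EmptySet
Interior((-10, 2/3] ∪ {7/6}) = (-10, 2/3)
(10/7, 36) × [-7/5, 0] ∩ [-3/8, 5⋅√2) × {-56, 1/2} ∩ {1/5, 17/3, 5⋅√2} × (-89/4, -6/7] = ∅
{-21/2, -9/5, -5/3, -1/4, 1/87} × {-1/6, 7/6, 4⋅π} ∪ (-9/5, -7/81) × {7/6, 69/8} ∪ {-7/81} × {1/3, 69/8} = ({-7/81} × {1/3, 69/8}) ∪ ((-9/5, -7/81) × {7/6, 69/8}) ∪ ({-21/2, -9/5, -5/3, -1/4, 1/87} × {-1/6, 7/6, 4⋅π})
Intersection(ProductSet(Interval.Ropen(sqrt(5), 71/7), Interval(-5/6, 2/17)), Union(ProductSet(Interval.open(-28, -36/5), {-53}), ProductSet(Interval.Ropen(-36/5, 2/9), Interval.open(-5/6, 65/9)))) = EmptySet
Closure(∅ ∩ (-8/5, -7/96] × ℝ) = ∅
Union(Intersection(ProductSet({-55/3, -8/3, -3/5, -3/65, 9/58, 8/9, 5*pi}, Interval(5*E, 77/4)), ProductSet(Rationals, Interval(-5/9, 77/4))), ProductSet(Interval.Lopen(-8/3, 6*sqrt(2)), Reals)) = Union(ProductSet({-55/3, -8/3, -3/5, -3/65, 9/58, 8/9}, Interval(5*E, 77/4)), ProductSet(Interval.Lopen(-8/3, 6*sqrt(2)), Reals))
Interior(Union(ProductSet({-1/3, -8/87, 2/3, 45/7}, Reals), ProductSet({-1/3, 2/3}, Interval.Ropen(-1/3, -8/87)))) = EmptySet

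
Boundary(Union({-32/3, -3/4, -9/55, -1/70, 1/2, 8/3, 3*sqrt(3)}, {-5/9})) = {-32/3, -3/4, -5/9, -9/55, -1/70, 1/2, 8/3, 3*sqrt(3)}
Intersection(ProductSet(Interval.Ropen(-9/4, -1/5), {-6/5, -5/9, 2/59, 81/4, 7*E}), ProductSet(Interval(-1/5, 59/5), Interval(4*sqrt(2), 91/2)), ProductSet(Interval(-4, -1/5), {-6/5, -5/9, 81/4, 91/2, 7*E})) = EmptySet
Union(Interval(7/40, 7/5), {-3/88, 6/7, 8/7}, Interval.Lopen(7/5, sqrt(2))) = Union({-3/88}, Interval(7/40, sqrt(2)))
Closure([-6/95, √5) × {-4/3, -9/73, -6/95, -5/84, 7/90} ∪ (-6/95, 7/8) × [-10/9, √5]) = ([-6/95, 7/8] × [-10/9, √5]) ∪ ([-6/95, √5] × {-4/3, -9/73, -6/95, -5/84, 7/90})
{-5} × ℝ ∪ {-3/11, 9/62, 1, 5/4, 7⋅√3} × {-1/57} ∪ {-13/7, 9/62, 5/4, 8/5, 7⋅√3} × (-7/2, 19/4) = ({-5} × ℝ) ∪ ({-3/11, 9/62, 1, 5/4, 7⋅√3} × {-1/57}) ∪ ({-13/7, 9/62, 5/4, 8/5, 7⋅√3} × (-7/2, 19/4))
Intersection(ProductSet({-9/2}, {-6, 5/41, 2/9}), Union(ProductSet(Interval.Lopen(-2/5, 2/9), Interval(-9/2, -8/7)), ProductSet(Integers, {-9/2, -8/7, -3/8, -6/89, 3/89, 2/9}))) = EmptySet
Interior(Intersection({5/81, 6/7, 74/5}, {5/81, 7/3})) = EmptySet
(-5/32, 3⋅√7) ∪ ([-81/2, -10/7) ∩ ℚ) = (-5/32, 3⋅√7) ∪ (ℚ ∩ [-81/2, -10/7))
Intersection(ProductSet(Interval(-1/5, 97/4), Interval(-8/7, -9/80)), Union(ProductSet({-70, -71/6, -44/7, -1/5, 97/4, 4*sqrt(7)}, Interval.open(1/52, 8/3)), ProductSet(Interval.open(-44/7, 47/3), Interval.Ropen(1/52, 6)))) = EmptySet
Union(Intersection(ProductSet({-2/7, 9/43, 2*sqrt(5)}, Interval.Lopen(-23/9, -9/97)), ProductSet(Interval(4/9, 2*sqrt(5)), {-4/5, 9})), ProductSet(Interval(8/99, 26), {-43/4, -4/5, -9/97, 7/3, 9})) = ProductSet(Interval(8/99, 26), {-43/4, -4/5, -9/97, 7/3, 9})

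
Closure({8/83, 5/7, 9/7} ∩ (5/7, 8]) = {9/7}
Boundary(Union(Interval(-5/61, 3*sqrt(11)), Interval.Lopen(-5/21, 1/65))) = {-5/21, 3*sqrt(11)}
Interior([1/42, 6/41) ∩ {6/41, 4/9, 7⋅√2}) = ∅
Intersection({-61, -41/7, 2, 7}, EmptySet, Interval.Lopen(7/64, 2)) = EmptySet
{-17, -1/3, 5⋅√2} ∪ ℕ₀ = {-17, -1/3, 5⋅√2} ∪ ℕ₀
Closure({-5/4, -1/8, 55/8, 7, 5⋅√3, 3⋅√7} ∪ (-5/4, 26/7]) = [-5/4, 26/7] ∪ {55/8, 7, 5⋅√3, 3⋅√7}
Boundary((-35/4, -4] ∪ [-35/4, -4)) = {-35/4, -4}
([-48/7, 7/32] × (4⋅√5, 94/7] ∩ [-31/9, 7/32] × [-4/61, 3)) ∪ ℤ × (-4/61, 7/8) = ℤ × (-4/61, 7/8)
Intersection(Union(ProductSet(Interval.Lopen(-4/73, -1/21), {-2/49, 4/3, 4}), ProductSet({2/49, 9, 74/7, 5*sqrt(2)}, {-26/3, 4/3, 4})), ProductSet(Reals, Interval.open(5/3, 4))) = EmptySet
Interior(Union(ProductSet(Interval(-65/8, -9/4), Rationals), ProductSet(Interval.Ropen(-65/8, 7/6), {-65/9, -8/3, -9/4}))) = EmptySet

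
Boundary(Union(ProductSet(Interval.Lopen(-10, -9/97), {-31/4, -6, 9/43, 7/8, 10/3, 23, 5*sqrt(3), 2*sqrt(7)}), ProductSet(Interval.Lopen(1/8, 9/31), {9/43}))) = Union(ProductSet(Interval(-10, -9/97), {-31/4, -6, 9/43, 7/8, 10/3, 23, 5*sqrt(3), 2*sqrt(7)}), ProductSet(Interval(1/8, 9/31), {9/43}))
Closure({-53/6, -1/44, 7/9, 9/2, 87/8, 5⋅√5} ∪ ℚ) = ℝ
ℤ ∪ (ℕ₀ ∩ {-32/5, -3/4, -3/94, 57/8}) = ℤ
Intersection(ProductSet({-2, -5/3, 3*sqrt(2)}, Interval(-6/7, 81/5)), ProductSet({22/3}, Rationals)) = EmptySet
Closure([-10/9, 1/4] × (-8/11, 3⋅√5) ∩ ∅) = ∅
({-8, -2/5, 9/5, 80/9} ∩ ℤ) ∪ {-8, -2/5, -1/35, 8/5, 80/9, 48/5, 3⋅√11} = {-8, -2/5, -1/35, 8/5, 80/9, 48/5, 3⋅√11}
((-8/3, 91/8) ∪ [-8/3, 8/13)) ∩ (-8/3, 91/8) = (-8/3, 91/8)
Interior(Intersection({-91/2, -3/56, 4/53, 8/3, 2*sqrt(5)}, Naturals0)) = EmptySet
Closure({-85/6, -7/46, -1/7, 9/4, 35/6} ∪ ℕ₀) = {-85/6, -7/46, -1/7, 9/4, 35/6} ∪ ℕ₀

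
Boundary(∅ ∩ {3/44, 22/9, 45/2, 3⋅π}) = ∅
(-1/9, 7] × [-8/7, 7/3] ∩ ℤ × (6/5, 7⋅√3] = {0, 1, …, 7} × (6/5, 7/3]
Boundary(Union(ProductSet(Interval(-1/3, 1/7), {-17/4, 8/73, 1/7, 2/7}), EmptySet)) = ProductSet(Interval(-1/3, 1/7), {-17/4, 8/73, 1/7, 2/7})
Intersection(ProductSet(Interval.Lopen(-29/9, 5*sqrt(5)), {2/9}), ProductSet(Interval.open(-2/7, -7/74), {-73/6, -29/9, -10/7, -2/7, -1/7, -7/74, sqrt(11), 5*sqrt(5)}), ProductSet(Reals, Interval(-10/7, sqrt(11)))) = EmptySet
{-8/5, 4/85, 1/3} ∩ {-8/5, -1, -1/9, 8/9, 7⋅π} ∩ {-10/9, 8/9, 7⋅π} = ∅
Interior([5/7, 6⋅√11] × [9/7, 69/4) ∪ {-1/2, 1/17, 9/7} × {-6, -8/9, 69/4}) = (5/7, 6⋅√11) × (9/7, 69/4)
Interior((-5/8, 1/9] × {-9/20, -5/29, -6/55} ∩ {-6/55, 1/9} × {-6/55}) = ∅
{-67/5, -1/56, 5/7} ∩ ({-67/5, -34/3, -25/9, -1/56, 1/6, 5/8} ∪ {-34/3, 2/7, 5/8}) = {-67/5, -1/56}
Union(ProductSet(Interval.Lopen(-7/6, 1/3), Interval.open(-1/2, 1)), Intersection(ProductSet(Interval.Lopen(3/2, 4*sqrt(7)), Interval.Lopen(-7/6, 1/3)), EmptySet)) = ProductSet(Interval.Lopen(-7/6, 1/3), Interval.open(-1/2, 1))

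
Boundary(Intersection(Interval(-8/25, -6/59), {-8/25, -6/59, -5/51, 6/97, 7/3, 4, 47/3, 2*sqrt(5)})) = {-8/25, -6/59}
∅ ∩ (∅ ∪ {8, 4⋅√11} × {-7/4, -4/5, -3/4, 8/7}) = ∅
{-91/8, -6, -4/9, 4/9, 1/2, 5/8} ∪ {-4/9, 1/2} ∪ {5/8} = {-91/8, -6, -4/9, 4/9, 1/2, 5/8}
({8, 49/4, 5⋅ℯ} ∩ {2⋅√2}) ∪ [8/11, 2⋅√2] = [8/11, 2⋅√2]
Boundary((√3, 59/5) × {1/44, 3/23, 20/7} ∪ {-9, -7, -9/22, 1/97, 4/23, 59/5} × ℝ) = ({-9, -7, -9/22, 1/97, 4/23, 59/5} × ℝ) ∪ ([√3, 59/5] × {1/44, 3/23, 20/7})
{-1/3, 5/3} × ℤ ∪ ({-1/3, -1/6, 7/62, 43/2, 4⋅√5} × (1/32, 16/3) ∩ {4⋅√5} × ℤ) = ({-1/3, 5/3} × ℤ) ∪ ({4⋅√5} × {1, 2, …, 5})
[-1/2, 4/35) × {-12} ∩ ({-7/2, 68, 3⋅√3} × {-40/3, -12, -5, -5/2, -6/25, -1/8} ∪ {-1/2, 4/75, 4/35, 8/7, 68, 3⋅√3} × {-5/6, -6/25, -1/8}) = ∅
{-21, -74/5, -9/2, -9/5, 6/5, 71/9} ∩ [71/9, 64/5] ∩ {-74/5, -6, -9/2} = ∅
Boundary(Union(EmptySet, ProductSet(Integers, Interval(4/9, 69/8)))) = ProductSet(Integers, Interval(4/9, 69/8))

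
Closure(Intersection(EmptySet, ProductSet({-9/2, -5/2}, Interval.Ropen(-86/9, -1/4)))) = EmptySet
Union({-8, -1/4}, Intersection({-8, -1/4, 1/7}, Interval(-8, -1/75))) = {-8, -1/4}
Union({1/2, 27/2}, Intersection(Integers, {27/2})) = {1/2, 27/2}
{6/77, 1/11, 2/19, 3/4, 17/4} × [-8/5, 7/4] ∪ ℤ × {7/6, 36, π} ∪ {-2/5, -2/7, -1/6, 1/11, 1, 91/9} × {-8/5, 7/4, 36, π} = (ℤ × {7/6, 36, π}) ∪ ({6/77, 1/11, 2/19, 3/4, 17/4} × [-8/5, 7/4]) ∪ ({-2/5, -2/7, -1/6, 1/11, 1, 91/9} × {-8/5, 7/4, 36, π})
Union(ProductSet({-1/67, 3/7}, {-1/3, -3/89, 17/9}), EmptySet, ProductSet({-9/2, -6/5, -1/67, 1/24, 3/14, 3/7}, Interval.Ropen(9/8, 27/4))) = Union(ProductSet({-1/67, 3/7}, {-1/3, -3/89, 17/9}), ProductSet({-9/2, -6/5, -1/67, 1/24, 3/14, 3/7}, Interval.Ropen(9/8, 27/4)))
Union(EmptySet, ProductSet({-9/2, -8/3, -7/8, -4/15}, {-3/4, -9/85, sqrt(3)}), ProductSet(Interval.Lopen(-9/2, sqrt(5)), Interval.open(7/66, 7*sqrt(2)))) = Union(ProductSet({-9/2, -8/3, -7/8, -4/15}, {-3/4, -9/85, sqrt(3)}), ProductSet(Interval.Lopen(-9/2, sqrt(5)), Interval.open(7/66, 7*sqrt(2))))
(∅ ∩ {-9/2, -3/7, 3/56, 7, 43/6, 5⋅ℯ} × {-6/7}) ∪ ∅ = ∅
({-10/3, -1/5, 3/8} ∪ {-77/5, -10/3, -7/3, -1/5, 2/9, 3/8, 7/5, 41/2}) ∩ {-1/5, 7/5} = {-1/5, 7/5}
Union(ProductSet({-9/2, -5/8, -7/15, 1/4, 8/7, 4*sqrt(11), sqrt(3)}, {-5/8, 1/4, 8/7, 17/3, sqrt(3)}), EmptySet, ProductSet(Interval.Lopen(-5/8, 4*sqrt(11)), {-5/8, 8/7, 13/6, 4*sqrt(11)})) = Union(ProductSet({-9/2, -5/8, -7/15, 1/4, 8/7, 4*sqrt(11), sqrt(3)}, {-5/8, 1/4, 8/7, 17/3, sqrt(3)}), ProductSet(Interval.Lopen(-5/8, 4*sqrt(11)), {-5/8, 8/7, 13/6, 4*sqrt(11)}))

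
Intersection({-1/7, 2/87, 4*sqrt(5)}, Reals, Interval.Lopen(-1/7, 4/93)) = {2/87}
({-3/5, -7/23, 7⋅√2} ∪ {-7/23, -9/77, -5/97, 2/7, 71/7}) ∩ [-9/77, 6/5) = {-9/77, -5/97, 2/7}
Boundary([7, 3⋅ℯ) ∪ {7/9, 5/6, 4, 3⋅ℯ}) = {7/9, 5/6, 4, 7, 3⋅ℯ}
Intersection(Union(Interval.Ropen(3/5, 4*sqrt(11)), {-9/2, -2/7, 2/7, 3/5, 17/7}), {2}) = {2}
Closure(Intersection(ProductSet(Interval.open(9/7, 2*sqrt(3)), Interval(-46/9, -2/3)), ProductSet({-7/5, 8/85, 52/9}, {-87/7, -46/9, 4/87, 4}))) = EmptySet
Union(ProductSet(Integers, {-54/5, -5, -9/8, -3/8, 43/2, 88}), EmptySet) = ProductSet(Integers, {-54/5, -5, -9/8, -3/8, 43/2, 88})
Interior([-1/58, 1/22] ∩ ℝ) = (-1/58, 1/22)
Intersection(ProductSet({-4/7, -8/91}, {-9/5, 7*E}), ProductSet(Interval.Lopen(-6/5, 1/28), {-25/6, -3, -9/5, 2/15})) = ProductSet({-4/7, -8/91}, {-9/5})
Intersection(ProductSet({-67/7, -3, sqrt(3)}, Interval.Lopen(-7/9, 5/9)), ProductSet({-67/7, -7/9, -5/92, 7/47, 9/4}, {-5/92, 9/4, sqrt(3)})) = ProductSet({-67/7}, {-5/92})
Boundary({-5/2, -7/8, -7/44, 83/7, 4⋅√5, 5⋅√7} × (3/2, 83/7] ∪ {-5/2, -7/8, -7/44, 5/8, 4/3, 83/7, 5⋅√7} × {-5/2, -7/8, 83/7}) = ({-5/2, -7/8, -7/44, 5/8, 4/3, 83/7, 5⋅√7} × {-5/2, -7/8, 83/7}) ∪ ({-5/2, -7/8, -7/44, 83/7, 4⋅√5, 5⋅√7} × [3/2, 83/7])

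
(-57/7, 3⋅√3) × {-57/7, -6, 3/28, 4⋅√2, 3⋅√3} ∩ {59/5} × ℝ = ∅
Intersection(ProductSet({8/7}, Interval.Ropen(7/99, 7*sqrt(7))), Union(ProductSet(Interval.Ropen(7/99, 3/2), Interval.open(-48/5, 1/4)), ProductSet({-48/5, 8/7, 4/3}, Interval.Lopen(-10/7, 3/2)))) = ProductSet({8/7}, Interval(7/99, 3/2))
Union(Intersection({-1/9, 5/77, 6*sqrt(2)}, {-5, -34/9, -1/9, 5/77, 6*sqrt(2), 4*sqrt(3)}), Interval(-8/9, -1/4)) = Union({-1/9, 5/77, 6*sqrt(2)}, Interval(-8/9, -1/4))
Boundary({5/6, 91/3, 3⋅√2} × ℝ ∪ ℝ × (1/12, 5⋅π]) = (ℝ × {1/12, 5⋅π}) ∪ ({5/6, 91/3, 3⋅√2} × ((-∞, 1/12] ∪ [5⋅π, ∞)))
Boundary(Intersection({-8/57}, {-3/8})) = EmptySet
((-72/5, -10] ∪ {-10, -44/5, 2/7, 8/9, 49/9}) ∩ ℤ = {-14, -13, …, -10}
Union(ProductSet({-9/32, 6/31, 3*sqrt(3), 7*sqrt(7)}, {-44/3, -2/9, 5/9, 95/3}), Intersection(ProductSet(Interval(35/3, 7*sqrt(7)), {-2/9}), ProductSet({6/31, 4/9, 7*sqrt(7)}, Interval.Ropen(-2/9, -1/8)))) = ProductSet({-9/32, 6/31, 3*sqrt(3), 7*sqrt(7)}, {-44/3, -2/9, 5/9, 95/3})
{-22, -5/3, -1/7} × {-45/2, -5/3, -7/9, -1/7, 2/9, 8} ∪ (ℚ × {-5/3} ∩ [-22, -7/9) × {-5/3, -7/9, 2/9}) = ((ℚ ∩ [-22, -7/9)) × {-5/3}) ∪ ({-22, -5/3, -1/7} × {-45/2, -5/3, -7/9, -1/7, 2/9, 8})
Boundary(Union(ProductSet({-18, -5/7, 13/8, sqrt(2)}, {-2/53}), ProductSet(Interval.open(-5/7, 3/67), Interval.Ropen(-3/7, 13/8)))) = Union(ProductSet({-5/7, 3/67}, Interval(-3/7, 13/8)), ProductSet({-18, -5/7, 13/8, sqrt(2)}, {-2/53}), ProductSet(Interval(-5/7, 3/67), {-3/7, 13/8}))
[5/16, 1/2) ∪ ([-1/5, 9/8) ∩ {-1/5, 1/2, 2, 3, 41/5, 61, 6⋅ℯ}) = {-1/5} ∪ [5/16, 1/2]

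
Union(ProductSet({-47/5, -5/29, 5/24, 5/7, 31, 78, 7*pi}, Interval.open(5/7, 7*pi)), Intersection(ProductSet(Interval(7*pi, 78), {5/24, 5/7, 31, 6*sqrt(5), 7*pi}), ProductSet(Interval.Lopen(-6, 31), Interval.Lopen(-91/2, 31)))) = Union(ProductSet({-47/5, -5/29, 5/24, 5/7, 31, 78, 7*pi}, Interval.open(5/7, 7*pi)), ProductSet(Interval(7*pi, 31), {5/24, 5/7, 31, 6*sqrt(5), 7*pi}))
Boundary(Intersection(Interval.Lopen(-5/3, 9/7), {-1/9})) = {-1/9}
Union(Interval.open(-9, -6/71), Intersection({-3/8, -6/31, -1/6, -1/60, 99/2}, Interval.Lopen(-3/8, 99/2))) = Union({-1/60, 99/2}, Interval.open(-9, -6/71))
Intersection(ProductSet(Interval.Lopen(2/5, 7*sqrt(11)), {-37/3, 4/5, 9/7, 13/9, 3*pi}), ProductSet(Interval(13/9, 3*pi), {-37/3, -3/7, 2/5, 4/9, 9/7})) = ProductSet(Interval(13/9, 3*pi), {-37/3, 9/7})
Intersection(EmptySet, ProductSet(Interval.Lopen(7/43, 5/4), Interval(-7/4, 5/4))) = EmptySet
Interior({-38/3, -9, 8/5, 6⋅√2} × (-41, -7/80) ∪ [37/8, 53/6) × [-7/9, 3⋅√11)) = (37/8, 53/6) × (-7/9, 3⋅√11)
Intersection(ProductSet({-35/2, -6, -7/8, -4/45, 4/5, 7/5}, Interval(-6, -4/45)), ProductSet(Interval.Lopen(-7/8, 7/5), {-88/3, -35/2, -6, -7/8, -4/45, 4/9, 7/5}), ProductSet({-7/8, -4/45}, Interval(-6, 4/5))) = ProductSet({-4/45}, {-6, -7/8, -4/45})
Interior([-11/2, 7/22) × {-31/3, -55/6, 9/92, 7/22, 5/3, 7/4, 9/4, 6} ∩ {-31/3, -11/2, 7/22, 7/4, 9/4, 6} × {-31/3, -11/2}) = ∅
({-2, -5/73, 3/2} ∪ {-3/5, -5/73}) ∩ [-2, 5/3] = {-2, -3/5, -5/73, 3/2}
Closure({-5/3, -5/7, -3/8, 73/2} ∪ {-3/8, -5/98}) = {-5/3, -5/7, -3/8, -5/98, 73/2}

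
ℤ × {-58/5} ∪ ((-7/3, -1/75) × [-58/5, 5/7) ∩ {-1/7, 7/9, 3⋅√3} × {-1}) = (ℤ × {-58/5}) ∪ ({-1/7} × {-1})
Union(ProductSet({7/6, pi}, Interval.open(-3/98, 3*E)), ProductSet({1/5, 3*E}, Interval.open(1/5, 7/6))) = Union(ProductSet({1/5, 3*E}, Interval.open(1/5, 7/6)), ProductSet({7/6, pi}, Interval.open(-3/98, 3*E)))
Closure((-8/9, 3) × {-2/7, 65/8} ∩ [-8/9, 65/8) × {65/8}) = [-8/9, 3] × {65/8}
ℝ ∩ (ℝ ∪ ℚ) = ℝ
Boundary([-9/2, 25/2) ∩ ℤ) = {-4, -3, …, 12}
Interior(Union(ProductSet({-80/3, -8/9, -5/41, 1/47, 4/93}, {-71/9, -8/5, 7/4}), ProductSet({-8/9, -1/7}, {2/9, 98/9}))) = EmptySet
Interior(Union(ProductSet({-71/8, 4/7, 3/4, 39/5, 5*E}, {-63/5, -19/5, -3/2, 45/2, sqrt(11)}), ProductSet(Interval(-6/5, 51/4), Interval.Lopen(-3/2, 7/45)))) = ProductSet(Interval.open(-6/5, 51/4), Interval.open(-3/2, 7/45))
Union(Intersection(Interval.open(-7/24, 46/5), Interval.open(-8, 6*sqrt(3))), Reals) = Interval(-oo, oo)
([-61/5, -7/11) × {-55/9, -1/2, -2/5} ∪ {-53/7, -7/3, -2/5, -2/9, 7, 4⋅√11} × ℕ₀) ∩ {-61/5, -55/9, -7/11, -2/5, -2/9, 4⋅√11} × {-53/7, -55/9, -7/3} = {-61/5, -55/9} × {-55/9}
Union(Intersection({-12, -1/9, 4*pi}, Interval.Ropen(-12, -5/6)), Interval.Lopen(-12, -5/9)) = Interval(-12, -5/9)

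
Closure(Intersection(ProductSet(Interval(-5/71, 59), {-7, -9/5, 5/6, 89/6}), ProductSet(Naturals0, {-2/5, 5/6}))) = ProductSet(Range(0, 60, 1), {5/6})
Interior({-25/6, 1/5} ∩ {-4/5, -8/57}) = ∅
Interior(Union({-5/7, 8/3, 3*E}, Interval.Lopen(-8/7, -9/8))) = Interval.open(-8/7, -9/8)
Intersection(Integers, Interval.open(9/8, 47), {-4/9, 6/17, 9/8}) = EmptySet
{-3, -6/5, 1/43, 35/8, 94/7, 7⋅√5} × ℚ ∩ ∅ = ∅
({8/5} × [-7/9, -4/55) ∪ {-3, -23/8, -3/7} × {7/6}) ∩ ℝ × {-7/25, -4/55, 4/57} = {8/5} × {-7/25}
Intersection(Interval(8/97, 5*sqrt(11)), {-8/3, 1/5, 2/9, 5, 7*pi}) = {1/5, 2/9, 5}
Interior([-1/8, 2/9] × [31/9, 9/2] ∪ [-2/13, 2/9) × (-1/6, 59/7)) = (-2/13, 2/9) × (-1/6, 59/7)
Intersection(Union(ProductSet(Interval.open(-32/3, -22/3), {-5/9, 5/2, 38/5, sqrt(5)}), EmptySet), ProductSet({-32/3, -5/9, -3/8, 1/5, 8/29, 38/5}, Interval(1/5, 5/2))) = EmptySet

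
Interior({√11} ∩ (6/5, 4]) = ∅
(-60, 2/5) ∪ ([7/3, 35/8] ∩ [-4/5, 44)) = (-60, 2/5) ∪ [7/3, 35/8]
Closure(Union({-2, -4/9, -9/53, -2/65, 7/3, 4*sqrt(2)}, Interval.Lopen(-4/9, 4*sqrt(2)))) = Union({-2}, Interval(-4/9, 4*sqrt(2)))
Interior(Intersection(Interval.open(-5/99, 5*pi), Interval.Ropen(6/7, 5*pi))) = Interval.open(6/7, 5*pi)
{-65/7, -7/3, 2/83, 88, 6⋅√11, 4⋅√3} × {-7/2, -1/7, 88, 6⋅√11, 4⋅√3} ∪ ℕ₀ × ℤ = (ℕ₀ × ℤ) ∪ ({-65/7, -7/3, 2/83, 88, 6⋅√11, 4⋅√3} × {-7/2, -1/7, 88, 6⋅√11, 4⋅√3})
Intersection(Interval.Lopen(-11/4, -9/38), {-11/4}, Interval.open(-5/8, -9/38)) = EmptySet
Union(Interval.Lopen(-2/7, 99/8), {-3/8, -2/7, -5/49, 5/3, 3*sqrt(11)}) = Union({-3/8}, Interval(-2/7, 99/8))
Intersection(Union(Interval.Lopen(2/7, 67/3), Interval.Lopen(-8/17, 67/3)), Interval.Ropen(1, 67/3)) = Interval.Ropen(1, 67/3)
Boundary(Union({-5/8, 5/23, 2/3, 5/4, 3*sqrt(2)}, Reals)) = EmptySet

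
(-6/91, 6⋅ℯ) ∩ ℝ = (-6/91, 6⋅ℯ)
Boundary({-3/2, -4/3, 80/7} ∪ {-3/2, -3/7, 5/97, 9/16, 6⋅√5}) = {-3/2, -4/3, -3/7, 5/97, 9/16, 80/7, 6⋅√5}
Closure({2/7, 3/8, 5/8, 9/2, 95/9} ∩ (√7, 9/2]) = {9/2}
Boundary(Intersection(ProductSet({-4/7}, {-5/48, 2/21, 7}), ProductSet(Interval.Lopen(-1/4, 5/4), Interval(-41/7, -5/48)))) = EmptySet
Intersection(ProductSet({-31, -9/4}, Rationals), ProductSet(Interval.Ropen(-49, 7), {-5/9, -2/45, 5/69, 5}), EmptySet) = EmptySet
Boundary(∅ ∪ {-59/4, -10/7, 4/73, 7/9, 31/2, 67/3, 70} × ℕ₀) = {-59/4, -10/7, 4/73, 7/9, 31/2, 67/3, 70} × ℕ₀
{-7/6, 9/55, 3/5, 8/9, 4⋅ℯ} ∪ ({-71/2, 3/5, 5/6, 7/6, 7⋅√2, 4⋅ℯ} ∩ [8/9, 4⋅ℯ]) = {-7/6, 9/55, 3/5, 8/9, 7/6, 7⋅√2, 4⋅ℯ}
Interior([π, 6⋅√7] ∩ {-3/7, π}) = ∅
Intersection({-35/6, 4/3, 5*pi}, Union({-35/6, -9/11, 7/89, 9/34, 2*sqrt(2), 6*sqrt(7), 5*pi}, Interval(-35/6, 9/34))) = {-35/6, 5*pi}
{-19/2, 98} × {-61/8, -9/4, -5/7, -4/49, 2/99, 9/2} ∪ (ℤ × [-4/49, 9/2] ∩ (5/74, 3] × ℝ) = ({1, 2, 3} × [-4/49, 9/2]) ∪ ({-19/2, 98} × {-61/8, -9/4, -5/7, -4/49, 2/99, 9/2})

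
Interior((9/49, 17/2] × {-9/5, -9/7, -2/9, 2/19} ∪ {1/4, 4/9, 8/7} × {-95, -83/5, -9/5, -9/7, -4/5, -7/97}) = ∅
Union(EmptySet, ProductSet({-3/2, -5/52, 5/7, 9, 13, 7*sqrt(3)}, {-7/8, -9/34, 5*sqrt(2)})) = ProductSet({-3/2, -5/52, 5/7, 9, 13, 7*sqrt(3)}, {-7/8, -9/34, 5*sqrt(2)})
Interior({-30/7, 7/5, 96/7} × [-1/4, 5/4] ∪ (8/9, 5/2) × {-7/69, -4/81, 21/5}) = ∅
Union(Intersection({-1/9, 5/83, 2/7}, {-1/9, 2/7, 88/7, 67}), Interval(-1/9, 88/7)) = Interval(-1/9, 88/7)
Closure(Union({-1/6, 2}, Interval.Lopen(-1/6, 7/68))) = Union({2}, Interval(-1/6, 7/68))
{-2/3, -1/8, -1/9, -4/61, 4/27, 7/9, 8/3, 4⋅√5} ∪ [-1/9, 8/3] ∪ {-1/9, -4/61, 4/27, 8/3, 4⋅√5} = {-2/3, -1/8, 4⋅√5} ∪ [-1/9, 8/3]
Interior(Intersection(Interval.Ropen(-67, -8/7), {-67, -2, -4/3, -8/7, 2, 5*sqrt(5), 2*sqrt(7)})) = EmptySet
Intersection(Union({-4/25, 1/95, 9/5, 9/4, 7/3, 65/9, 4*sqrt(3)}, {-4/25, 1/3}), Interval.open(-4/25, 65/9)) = {1/95, 1/3, 9/5, 9/4, 7/3, 4*sqrt(3)}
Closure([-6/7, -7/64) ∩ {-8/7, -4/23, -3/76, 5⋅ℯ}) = {-4/23}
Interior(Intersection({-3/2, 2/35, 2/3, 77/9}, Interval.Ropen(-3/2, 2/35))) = EmptySet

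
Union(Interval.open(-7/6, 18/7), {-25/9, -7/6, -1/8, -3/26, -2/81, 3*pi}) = Union({-25/9, 3*pi}, Interval.Ropen(-7/6, 18/7))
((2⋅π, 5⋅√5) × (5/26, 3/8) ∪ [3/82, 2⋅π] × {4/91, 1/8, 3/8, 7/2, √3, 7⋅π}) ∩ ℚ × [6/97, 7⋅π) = ((ℚ ∩ [3/82, 2⋅π]) × {1/8, 3/8, 7/2, √3}) ∪ ((ℚ ∩ (2⋅π, 5⋅√5)) × (5/26, 3/8))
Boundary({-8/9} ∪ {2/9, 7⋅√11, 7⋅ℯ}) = {-8/9, 2/9, 7⋅√11, 7⋅ℯ}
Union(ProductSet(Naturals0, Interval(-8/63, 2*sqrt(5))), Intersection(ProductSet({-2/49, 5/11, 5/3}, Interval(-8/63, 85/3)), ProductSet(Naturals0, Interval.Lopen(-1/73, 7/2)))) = ProductSet(Naturals0, Interval(-8/63, 2*sqrt(5)))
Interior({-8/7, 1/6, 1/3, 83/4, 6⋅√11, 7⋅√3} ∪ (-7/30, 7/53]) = (-7/30, 7/53)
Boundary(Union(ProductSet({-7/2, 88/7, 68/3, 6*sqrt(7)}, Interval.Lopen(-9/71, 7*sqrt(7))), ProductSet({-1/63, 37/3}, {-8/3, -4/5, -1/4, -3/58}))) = Union(ProductSet({-1/63, 37/3}, {-8/3, -4/5, -1/4, -3/58}), ProductSet({-7/2, 88/7, 68/3, 6*sqrt(7)}, Interval(-9/71, 7*sqrt(7))))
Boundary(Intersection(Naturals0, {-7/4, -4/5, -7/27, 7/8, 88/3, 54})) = {54}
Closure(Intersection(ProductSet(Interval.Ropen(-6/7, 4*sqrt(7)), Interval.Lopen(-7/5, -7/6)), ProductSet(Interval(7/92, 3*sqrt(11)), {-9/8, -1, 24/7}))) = EmptySet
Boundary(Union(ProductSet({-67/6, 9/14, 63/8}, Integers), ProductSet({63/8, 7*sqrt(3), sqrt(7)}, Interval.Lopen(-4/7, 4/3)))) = Union(ProductSet({-67/6, 9/14, 63/8}, Integers), ProductSet({63/8, 7*sqrt(3), sqrt(7)}, Interval(-4/7, 4/3)))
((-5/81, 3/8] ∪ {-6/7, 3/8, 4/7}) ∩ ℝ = {-6/7, 4/7} ∪ (-5/81, 3/8]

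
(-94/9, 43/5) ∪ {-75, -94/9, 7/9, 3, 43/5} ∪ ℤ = ℤ ∪ [-94/9, 43/5]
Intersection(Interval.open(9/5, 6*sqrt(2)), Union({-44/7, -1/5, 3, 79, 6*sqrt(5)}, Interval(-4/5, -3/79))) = {3}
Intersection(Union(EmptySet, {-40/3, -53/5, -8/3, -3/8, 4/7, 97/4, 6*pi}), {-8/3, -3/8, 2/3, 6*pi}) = {-8/3, -3/8, 6*pi}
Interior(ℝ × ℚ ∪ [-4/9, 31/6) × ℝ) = (-4/9, 31/6) × ℝ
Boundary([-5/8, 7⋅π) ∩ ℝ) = {-5/8, 7⋅π}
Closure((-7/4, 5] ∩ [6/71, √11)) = [6/71, √11]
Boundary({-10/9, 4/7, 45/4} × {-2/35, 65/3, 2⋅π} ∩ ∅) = ∅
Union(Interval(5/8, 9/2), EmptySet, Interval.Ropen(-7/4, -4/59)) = Union(Interval.Ropen(-7/4, -4/59), Interval(5/8, 9/2))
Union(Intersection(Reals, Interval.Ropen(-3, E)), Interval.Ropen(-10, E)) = Interval.Ropen(-10, E)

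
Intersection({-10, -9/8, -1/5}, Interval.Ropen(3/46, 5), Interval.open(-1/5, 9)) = EmptySet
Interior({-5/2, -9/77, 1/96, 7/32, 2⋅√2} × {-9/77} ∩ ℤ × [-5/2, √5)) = ∅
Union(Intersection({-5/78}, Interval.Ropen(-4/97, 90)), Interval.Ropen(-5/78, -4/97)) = Interval.Ropen(-5/78, -4/97)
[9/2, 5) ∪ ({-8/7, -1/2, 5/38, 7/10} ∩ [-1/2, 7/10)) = {-1/2, 5/38} ∪ [9/2, 5)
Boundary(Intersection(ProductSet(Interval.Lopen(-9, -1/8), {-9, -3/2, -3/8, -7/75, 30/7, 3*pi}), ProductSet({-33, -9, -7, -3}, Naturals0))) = EmptySet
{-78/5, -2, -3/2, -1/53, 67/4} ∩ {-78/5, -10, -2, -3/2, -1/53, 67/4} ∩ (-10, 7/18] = {-2, -3/2, -1/53}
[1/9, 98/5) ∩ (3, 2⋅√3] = (3, 2⋅√3]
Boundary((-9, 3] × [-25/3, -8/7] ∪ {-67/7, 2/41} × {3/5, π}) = ({-67/7, 2/41} × {3/5, π}) ∪ ({-9, 3} × [-25/3, -8/7]) ∪ ([-9, 3] × {-25/3, -8/7})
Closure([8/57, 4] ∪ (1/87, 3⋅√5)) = [1/87, 3⋅√5]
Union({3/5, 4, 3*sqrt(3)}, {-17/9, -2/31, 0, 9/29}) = {-17/9, -2/31, 0, 9/29, 3/5, 4, 3*sqrt(3)}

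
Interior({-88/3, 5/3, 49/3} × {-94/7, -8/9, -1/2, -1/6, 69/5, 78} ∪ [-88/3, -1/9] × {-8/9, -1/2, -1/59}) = ∅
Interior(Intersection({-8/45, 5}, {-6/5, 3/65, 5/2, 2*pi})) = EmptySet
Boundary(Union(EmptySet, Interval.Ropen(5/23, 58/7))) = {5/23, 58/7}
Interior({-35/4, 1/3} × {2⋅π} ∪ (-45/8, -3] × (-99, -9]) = (-45/8, -3) × (-99, -9)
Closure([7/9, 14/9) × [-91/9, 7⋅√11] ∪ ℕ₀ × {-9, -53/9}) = (ℕ₀ × {-9, -53/9}) ∪ ([7/9, 14/9] × [-91/9, 7⋅√11])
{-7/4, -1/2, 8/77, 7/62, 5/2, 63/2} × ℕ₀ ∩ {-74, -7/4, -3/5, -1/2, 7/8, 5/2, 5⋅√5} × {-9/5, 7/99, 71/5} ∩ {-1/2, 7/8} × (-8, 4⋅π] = ∅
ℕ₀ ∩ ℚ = ℕ₀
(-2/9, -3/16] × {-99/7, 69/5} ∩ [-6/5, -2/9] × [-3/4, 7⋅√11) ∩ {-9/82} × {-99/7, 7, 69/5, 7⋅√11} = ∅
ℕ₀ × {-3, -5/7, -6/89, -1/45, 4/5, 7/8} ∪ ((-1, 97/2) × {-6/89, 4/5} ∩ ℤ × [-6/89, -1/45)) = ℕ₀ × {-3, -5/7, -6/89, -1/45, 4/5, 7/8}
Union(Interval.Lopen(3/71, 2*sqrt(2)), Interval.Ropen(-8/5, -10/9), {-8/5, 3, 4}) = Union({3, 4}, Interval.Ropen(-8/5, -10/9), Interval.Lopen(3/71, 2*sqrt(2)))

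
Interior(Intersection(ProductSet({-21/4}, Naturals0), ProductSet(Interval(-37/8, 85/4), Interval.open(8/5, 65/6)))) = EmptySet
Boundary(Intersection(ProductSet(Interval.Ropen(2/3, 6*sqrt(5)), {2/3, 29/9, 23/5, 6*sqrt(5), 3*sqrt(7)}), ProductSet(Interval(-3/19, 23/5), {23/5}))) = ProductSet(Interval(2/3, 23/5), {23/5})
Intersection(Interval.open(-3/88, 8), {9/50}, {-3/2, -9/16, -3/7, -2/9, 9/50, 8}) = {9/50}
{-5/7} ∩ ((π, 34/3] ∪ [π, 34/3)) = ∅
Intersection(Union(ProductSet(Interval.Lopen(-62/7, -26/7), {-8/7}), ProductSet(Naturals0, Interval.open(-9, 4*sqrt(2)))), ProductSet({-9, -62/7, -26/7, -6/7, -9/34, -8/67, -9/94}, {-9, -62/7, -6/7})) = EmptySet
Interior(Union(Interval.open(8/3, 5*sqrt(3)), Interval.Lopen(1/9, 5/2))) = Union(Interval.open(1/9, 5/2), Interval.open(8/3, 5*sqrt(3)))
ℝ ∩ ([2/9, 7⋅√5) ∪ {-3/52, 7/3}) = {-3/52} ∪ [2/9, 7⋅√5)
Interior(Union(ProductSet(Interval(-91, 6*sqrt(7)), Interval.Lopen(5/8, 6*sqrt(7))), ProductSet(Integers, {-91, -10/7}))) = ProductSet(Interval.open(-91, 6*sqrt(7)), Interval.open(5/8, 6*sqrt(7)))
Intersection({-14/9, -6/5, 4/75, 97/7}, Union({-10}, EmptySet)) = EmptySet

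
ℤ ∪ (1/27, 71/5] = ℤ ∪ (1/27, 71/5]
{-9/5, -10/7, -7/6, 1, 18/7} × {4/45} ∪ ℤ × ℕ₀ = (ℤ × ℕ₀) ∪ ({-9/5, -10/7, -7/6, 1, 18/7} × {4/45})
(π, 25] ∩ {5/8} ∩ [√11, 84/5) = ∅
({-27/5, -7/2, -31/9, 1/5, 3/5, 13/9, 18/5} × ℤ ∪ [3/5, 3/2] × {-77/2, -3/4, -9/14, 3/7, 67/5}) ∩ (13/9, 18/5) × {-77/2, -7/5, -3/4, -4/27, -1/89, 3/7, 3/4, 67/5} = (13/9, 3/2] × {-77/2, -3/4, 3/7, 67/5}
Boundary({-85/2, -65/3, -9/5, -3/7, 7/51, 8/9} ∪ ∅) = {-85/2, -65/3, -9/5, -3/7, 7/51, 8/9}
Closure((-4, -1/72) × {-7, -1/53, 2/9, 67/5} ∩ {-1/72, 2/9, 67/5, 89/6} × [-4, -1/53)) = ∅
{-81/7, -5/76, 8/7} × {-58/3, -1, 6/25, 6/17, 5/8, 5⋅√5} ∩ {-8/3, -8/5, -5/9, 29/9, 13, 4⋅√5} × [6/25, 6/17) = ∅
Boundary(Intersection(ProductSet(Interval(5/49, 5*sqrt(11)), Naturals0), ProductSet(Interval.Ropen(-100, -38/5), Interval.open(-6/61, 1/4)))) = EmptySet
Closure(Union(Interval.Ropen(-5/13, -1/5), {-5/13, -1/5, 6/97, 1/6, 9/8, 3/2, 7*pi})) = Union({6/97, 1/6, 9/8, 3/2, 7*pi}, Interval(-5/13, -1/5))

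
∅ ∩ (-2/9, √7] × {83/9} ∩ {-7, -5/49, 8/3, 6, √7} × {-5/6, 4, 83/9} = ∅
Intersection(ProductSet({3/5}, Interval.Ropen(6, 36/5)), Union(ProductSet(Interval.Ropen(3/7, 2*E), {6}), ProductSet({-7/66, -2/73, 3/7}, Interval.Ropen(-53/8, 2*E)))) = ProductSet({3/5}, {6})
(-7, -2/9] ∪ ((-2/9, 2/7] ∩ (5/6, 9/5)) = (-7, -2/9]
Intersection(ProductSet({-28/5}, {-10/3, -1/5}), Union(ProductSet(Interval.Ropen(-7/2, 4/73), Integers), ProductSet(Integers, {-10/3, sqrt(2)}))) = EmptySet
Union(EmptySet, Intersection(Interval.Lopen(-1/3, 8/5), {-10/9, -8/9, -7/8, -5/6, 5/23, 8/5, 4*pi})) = {5/23, 8/5}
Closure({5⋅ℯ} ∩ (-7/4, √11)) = ∅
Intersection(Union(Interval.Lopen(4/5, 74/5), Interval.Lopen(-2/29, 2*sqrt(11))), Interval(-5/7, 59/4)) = Interval.Lopen(-2/29, 59/4)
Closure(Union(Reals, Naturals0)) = Reals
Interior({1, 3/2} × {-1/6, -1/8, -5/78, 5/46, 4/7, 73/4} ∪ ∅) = ∅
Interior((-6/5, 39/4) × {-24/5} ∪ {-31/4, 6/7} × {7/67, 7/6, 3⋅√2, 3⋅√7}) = ∅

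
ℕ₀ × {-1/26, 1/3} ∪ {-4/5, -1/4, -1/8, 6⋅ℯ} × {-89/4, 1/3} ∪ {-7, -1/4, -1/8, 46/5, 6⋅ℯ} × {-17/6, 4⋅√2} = (ℕ₀ × {-1/26, 1/3}) ∪ ({-4/5, -1/4, -1/8, 6⋅ℯ} × {-89/4, 1/3}) ∪ ({-7, -1/4, -1/8, 46/5, 6⋅ℯ} × {-17/6, 4⋅√2})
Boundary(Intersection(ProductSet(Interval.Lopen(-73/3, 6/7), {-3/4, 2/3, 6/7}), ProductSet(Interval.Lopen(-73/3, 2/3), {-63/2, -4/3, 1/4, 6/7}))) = ProductSet(Interval(-73/3, 2/3), {6/7})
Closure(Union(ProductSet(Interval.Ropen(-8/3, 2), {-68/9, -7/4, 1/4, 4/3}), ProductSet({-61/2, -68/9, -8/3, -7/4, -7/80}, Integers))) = Union(ProductSet({-61/2, -68/9, -8/3, -7/4, -7/80}, Integers), ProductSet(Interval(-8/3, 2), {-68/9, -7/4, 1/4, 4/3}))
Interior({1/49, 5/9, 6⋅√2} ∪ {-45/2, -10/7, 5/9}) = ∅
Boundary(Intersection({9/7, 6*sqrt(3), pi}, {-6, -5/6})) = EmptySet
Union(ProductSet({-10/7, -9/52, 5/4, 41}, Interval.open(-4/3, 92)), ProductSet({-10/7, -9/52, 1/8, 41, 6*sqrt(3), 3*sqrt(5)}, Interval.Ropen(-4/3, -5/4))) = Union(ProductSet({-10/7, -9/52, 5/4, 41}, Interval.open(-4/3, 92)), ProductSet({-10/7, -9/52, 1/8, 41, 6*sqrt(3), 3*sqrt(5)}, Interval.Ropen(-4/3, -5/4)))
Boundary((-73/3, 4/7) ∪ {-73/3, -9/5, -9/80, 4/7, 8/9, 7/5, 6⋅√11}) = {-73/3, 4/7, 8/9, 7/5, 6⋅√11}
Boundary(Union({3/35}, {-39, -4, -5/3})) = {-39, -4, -5/3, 3/35}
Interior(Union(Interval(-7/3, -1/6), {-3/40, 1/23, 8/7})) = Interval.open(-7/3, -1/6)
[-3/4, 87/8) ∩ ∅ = ∅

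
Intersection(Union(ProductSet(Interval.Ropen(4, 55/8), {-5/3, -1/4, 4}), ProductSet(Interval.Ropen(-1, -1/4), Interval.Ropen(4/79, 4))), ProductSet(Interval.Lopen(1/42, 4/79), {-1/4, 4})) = EmptySet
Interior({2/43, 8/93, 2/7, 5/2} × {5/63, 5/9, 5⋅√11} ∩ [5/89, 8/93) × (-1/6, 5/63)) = ∅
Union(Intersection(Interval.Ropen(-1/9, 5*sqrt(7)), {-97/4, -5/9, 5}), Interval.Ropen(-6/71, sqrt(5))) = Union({5}, Interval.Ropen(-6/71, sqrt(5)))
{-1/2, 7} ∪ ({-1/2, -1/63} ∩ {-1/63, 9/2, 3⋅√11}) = {-1/2, -1/63, 7}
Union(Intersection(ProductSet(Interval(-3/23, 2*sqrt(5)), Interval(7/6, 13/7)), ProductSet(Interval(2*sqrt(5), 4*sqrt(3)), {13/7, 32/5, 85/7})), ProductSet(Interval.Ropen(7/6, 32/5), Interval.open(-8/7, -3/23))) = Union(ProductSet({2*sqrt(5)}, {13/7}), ProductSet(Interval.Ropen(7/6, 32/5), Interval.open(-8/7, -3/23)))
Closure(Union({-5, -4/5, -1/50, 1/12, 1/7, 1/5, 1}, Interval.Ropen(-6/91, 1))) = Union({-5, -4/5}, Interval(-6/91, 1))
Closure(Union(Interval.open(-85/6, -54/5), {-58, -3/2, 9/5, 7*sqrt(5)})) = Union({-58, -3/2, 9/5, 7*sqrt(5)}, Interval(-85/6, -54/5))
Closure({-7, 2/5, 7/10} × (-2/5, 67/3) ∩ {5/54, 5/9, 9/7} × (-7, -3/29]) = ∅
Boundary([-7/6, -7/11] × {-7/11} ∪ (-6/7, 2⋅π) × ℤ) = ([-7/6, -7/11] × {-7/11}) ∪ ([-6/7, 2⋅π] × ℤ)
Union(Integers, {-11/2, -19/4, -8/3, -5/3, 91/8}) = Union({-11/2, -19/4, -8/3, -5/3, 91/8}, Integers)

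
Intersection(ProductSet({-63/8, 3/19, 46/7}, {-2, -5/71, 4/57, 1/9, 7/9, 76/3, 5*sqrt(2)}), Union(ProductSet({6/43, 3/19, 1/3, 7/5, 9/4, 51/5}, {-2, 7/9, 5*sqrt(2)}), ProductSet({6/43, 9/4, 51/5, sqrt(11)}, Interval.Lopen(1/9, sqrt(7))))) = ProductSet({3/19}, {-2, 7/9, 5*sqrt(2)})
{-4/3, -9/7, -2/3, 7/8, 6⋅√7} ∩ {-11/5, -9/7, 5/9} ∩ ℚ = {-9/7}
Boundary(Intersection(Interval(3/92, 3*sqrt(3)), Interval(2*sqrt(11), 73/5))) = EmptySet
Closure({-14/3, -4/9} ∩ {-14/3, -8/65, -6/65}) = {-14/3}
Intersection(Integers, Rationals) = Integers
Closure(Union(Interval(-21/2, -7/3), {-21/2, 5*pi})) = Union({5*pi}, Interval(-21/2, -7/3))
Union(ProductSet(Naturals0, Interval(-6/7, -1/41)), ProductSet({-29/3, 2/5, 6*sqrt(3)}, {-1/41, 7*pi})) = Union(ProductSet({-29/3, 2/5, 6*sqrt(3)}, {-1/41, 7*pi}), ProductSet(Naturals0, Interval(-6/7, -1/41)))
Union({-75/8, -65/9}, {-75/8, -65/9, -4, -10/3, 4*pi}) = {-75/8, -65/9, -4, -10/3, 4*pi}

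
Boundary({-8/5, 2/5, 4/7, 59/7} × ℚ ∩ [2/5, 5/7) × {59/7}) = {2/5, 4/7} × {59/7}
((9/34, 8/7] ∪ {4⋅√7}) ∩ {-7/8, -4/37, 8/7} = {8/7}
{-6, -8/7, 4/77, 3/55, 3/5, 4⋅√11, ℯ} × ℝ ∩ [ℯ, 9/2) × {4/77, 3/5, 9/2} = {ℯ} × {4/77, 3/5, 9/2}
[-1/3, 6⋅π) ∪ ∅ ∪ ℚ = ℚ ∪ [-1/3, 6⋅π)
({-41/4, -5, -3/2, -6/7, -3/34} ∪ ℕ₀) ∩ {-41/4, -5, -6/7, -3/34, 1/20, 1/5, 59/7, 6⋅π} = {-41/4, -5, -6/7, -3/34}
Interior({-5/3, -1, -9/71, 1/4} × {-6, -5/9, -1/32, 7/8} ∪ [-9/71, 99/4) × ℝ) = (-9/71, 99/4) × ℝ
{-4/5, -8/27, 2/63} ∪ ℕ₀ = {-4/5, -8/27, 2/63} ∪ ℕ₀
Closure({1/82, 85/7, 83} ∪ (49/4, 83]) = {1/82, 85/7} ∪ [49/4, 83]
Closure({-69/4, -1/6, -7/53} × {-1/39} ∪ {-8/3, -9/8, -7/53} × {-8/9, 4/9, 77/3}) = ({-69/4, -1/6, -7/53} × {-1/39}) ∪ ({-8/3, -9/8, -7/53} × {-8/9, 4/9, 77/3})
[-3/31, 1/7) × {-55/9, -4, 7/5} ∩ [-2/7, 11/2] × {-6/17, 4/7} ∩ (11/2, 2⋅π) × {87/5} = ∅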